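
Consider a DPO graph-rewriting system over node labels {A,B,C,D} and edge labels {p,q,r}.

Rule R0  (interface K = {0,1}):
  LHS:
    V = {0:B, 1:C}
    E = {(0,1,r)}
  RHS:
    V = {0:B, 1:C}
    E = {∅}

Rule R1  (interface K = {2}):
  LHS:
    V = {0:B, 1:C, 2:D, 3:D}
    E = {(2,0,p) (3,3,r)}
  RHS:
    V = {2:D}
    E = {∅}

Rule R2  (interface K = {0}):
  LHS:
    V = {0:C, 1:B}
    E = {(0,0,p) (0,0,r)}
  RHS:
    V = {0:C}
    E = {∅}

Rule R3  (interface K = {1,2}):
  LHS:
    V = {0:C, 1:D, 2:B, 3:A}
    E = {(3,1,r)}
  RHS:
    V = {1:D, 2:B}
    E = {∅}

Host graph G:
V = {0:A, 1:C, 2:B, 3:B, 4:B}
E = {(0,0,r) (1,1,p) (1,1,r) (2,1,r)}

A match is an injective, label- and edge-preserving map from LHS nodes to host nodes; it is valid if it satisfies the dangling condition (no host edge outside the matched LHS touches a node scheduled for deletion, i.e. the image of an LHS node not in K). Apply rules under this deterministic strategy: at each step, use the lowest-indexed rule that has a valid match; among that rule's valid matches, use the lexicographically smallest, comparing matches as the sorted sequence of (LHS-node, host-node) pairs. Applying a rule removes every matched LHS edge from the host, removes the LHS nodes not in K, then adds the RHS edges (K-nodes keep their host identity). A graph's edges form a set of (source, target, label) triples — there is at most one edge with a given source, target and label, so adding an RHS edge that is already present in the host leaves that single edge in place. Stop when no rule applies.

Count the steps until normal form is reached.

start.  V:5 E:4  edges: 0-r->0 1-p->1 1-r->1 2-r->1
1. fire R0 via {0↦2, 1↦1}  →  V:5 E:3  edges: 0-r->0 1-p->1 1-r->1
2. fire R2 via {0↦1, 1↦2}  →  V:4 E:1  edges: 0-r->0
normal form: no rule applies after step 2

Answer: 2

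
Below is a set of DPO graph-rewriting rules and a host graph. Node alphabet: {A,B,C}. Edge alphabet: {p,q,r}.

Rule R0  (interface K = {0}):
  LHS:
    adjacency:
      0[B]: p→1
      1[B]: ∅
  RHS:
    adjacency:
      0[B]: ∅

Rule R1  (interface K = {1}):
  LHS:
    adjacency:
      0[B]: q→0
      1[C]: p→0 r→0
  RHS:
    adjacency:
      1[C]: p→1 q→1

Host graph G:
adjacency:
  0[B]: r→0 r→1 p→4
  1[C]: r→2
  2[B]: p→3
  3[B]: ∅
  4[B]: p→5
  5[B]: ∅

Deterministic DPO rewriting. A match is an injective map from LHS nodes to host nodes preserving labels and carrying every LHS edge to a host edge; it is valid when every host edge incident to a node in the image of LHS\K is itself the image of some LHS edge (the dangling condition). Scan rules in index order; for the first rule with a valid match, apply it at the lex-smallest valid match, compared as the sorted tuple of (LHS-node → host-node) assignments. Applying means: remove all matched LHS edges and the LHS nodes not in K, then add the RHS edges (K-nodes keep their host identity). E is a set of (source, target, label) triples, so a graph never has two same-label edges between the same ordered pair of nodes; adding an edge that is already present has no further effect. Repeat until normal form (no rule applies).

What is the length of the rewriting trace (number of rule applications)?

initial: |V|=6 |E|=6  E = 0-r->0 0-r->1 0-p->4 1-r->2 2-p->3 4-p->5
step 1: apply R0 at {0↦2, 1↦3}  → |V|=5 |E|=5  E = 0-r->0 0-r->1 0-p->4 1-r->2 4-p->5
step 2: apply R0 at {0↦4, 1↦5}  → |V|=4 |E|=4  E = 0-r->0 0-r->1 0-p->4 1-r->2
step 3: apply R0 at {0↦0, 1↦4}  → |V|=3 |E|=3  E = 0-r->0 0-r->1 1-r->2
halt: no rule applies after step 3

Answer: 3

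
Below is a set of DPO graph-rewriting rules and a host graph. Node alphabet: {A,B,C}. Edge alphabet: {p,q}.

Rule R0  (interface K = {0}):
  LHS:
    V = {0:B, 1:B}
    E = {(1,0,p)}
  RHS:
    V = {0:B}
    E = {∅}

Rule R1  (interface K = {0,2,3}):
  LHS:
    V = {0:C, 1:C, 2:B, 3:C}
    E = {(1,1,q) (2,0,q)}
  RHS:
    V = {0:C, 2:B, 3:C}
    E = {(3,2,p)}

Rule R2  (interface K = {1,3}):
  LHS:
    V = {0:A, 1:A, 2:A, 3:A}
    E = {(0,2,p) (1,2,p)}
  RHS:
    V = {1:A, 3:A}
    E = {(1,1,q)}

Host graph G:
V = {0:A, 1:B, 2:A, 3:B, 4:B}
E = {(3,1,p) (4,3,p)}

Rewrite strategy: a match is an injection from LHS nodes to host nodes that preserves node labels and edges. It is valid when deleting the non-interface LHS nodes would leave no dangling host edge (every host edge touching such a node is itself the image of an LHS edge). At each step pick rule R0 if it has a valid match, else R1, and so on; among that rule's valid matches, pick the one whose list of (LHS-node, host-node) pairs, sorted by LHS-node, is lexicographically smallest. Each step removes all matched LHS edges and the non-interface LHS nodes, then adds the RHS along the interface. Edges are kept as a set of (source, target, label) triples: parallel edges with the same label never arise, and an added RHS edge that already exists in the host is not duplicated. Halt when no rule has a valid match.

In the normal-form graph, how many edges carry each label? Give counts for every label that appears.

Answer: (no edges)

Derivation:
[0] host  ⇒  5 nodes, 2 edges  {3-p->1 4-p->3}
[1] R0 @ {0↦3, 1↦4}  ⇒  4 nodes, 1 edges  {3-p->1}
[2] R0 @ {0↦1, 1↦3}  ⇒  3 nodes, 0 edges  {∅}
normal form: no rule applies after step 2
NF edges: []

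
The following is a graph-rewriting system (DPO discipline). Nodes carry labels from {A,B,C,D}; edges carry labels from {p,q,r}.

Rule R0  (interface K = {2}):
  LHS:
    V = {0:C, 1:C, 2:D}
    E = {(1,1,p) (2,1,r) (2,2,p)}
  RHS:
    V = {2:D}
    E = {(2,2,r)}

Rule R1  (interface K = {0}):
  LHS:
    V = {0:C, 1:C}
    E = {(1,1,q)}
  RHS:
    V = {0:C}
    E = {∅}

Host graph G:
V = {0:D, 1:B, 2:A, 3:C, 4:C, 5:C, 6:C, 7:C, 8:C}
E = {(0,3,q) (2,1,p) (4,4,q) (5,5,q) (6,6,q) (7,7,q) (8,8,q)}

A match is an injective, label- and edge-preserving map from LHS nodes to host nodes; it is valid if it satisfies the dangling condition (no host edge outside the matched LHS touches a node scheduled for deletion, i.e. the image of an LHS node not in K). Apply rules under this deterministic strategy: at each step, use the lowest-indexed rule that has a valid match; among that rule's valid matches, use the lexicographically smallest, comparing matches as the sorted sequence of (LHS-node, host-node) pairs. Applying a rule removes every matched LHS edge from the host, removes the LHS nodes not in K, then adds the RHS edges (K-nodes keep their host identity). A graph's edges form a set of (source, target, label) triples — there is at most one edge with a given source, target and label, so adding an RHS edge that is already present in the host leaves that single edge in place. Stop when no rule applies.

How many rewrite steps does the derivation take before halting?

start.  V:9 E:7  edges: 0-q->3 2-p->1 4-q->4 5-q->5 6-q->6 7-q->7 8-q->8
1. fire R1 via {0↦3, 1↦4}  →  V:8 E:6  edges: 0-q->3 2-p->1 5-q->5 6-q->6 7-q->7 8-q->8
2. fire R1 via {0↦3, 1↦5}  →  V:7 E:5  edges: 0-q->3 2-p->1 6-q->6 7-q->7 8-q->8
3. fire R1 via {0↦3, 1↦6}  →  V:6 E:4  edges: 0-q->3 2-p->1 7-q->7 8-q->8
4. fire R1 via {0↦3, 1↦7}  →  V:5 E:3  edges: 0-q->3 2-p->1 8-q->8
5. fire R1 via {0↦3, 1↦8}  →  V:4 E:2  edges: 0-q->3 2-p->1
final graph: no rule applies after step 5

Answer: 5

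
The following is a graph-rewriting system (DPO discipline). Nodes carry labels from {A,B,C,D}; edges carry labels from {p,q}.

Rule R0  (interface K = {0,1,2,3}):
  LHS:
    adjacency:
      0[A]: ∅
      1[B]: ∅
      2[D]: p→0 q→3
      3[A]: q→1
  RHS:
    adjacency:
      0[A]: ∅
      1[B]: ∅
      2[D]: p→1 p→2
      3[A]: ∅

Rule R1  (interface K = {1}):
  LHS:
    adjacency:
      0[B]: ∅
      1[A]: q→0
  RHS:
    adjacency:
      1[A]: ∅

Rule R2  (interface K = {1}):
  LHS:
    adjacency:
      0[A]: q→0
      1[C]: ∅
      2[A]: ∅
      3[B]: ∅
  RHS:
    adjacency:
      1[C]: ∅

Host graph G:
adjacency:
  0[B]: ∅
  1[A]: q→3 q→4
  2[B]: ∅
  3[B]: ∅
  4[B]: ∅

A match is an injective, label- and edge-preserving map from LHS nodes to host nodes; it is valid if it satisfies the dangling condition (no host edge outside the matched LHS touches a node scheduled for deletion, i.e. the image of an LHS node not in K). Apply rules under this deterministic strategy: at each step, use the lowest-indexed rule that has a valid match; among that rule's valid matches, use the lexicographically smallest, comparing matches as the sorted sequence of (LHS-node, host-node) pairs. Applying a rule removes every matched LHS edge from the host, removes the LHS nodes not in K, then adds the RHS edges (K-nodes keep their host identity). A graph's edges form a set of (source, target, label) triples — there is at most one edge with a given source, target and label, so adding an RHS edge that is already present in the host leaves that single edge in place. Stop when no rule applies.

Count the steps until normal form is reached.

Answer: 2

Rewrite trace:
start.  V:5 E:2  edges: 1-q->3 1-q->4
1. fire R1 via {0↦3, 1↦1}  →  V:4 E:1  edges: 1-q->4
2. fire R1 via {0↦4, 1↦1}  →  V:3 E:0  edges: ∅
halt: no rule applies after step 2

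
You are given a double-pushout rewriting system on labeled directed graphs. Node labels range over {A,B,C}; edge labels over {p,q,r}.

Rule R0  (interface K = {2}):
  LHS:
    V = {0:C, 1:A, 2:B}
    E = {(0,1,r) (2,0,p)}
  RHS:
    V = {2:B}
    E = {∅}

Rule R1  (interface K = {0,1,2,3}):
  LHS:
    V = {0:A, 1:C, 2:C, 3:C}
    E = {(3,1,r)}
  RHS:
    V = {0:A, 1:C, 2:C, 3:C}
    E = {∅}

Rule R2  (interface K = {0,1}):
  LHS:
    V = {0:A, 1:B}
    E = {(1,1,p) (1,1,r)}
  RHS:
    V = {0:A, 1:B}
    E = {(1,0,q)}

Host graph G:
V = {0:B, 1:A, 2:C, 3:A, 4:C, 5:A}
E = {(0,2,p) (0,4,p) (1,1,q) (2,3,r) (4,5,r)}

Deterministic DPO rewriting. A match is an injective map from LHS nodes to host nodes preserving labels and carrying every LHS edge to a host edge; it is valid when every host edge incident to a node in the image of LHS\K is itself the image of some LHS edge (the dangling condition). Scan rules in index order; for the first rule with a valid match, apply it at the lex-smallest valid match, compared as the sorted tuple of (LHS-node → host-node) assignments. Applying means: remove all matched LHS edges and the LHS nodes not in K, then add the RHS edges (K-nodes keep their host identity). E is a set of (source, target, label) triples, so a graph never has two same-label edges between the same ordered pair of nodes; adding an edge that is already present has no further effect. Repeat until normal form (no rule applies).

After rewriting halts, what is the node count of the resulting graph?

Answer: 2

Steps:
start.  V:6 E:5  edges: 0-p->2 0-p->4 1-q->1 2-r->3 4-r->5
1. fire R0 via {0↦2, 1↦3, 2↦0}  →  V:4 E:3  edges: 0-p->4 1-q->1 4-r->5
2. fire R0 via {0↦4, 1↦5, 2↦0}  →  V:2 E:1  edges: 1-q->1
normal form: no rule applies after step 2
NF nodes: {0:B, 1:A}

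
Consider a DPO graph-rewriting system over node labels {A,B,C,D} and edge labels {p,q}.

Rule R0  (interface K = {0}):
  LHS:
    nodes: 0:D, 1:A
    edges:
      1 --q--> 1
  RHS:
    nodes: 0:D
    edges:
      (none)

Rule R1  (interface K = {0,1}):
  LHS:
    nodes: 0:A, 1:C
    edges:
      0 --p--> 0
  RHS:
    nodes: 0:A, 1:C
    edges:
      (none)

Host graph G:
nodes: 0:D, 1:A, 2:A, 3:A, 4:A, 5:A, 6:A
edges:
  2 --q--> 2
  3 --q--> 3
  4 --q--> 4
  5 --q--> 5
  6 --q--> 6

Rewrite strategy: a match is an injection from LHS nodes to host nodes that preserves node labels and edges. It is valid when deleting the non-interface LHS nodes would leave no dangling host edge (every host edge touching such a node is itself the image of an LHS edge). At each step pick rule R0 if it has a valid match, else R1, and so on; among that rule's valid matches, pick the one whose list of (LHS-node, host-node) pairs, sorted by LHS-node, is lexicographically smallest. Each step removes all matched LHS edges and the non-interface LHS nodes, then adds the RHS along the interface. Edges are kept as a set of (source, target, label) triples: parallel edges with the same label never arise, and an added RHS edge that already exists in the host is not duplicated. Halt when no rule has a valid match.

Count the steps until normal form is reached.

Answer: 5

Rewrite trace:
initial: |V|=7 |E|=5  E = 2-q->2 3-q->3 4-q->4 5-q->5 6-q->6
step 1: apply R0 at {0↦0, 1↦2}  → |V|=6 |E|=4  E = 3-q->3 4-q->4 5-q->5 6-q->6
step 2: apply R0 at {0↦0, 1↦3}  → |V|=5 |E|=3  E = 4-q->4 5-q->5 6-q->6
step 3: apply R0 at {0↦0, 1↦4}  → |V|=4 |E|=2  E = 5-q->5 6-q->6
step 4: apply R0 at {0↦0, 1↦5}  → |V|=3 |E|=1  E = 6-q->6
step 5: apply R0 at {0↦0, 1↦6}  → |V|=2 |E|=0  E = ∅
final graph: no rule applies after step 5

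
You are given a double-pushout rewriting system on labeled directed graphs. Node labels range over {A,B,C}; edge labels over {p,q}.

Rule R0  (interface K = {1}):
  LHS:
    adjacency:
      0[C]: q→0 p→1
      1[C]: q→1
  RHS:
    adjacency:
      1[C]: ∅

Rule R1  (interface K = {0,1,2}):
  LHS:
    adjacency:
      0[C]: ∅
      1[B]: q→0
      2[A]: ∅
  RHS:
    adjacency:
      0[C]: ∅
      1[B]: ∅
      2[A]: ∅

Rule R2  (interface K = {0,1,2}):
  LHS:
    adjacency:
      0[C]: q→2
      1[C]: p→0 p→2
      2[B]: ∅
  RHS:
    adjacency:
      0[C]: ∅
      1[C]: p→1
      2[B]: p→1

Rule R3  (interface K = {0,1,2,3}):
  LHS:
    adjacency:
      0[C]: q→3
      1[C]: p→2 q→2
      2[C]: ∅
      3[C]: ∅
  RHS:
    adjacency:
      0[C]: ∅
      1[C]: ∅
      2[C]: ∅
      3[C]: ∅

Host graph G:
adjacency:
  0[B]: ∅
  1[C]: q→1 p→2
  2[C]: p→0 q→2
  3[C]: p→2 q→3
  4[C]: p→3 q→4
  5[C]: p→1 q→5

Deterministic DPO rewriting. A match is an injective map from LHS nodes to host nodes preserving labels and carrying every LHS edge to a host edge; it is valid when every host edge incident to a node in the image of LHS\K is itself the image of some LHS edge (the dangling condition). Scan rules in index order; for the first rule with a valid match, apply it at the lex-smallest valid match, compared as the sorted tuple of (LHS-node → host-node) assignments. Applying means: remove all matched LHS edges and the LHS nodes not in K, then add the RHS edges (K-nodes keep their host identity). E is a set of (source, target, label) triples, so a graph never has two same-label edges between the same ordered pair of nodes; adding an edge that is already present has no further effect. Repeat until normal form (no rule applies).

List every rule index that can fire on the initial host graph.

Answer: [R0]

Derivation:
R0: 2 valid matches — {0↦4, 1↦3}, {0↦5, 1↦1}
R1: no valid match — LHS pattern not found
R2: no valid match — LHS pattern not found
R3: no valid match — LHS pattern not found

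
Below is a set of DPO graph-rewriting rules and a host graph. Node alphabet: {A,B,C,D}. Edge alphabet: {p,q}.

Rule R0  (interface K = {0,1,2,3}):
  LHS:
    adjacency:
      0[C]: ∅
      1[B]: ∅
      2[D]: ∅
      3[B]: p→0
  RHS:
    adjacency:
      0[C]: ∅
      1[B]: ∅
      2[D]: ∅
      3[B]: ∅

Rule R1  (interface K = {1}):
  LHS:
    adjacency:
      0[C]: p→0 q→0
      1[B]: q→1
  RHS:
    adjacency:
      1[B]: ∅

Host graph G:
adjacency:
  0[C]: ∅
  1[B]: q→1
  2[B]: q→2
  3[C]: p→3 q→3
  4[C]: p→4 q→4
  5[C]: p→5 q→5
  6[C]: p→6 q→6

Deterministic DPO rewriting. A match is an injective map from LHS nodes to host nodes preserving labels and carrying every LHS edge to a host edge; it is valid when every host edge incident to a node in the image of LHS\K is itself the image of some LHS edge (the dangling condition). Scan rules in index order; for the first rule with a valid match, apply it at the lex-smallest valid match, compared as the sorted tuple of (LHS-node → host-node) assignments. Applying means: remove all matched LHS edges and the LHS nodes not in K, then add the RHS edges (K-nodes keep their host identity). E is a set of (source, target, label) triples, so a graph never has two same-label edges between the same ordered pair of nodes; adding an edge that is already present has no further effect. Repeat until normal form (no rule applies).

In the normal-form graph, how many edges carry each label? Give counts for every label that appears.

[0] host  ⇒  7 nodes, 10 edges  {1-q->1 2-q->2 3-p->3 3-q->3 4-p->4 4-q->4 5-p->5 5-q->5 6-p->6 6-q->6}
[1] R1 @ {0↦3, 1↦1}  ⇒  6 nodes, 7 edges  {2-q->2 4-p->4 4-q->4 5-p->5 5-q->5 6-p->6 6-q->6}
[2] R1 @ {0↦4, 1↦2}  ⇒  5 nodes, 4 edges  {5-p->5 5-q->5 6-p->6 6-q->6}
final graph: no rule applies after step 2
NF edges: [(5, 5, 'p'), (5, 5, 'q'), (6, 6, 'p'), (6, 6, 'q')]

Answer: p:2 q:2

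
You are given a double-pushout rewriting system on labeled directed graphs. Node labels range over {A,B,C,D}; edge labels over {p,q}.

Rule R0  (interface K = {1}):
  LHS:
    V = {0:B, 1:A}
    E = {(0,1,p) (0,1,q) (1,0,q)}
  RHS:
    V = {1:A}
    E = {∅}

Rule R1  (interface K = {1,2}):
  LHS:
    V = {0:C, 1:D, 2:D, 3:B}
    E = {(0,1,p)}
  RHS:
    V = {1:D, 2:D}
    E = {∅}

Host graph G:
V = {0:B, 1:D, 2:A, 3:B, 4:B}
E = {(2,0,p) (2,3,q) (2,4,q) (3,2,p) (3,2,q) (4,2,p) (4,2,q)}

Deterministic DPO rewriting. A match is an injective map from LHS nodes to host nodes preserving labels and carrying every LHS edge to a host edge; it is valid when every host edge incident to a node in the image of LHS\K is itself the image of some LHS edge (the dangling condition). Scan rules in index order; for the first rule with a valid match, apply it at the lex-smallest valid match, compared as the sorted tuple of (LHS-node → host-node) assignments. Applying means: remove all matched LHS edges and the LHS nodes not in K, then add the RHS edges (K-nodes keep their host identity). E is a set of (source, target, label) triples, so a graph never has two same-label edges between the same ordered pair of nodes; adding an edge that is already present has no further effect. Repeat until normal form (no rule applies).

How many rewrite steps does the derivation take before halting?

initial: |V|=5 |E|=7  E = 2-p->0 2-q->3 2-q->4 3-p->2 3-q->2 4-p->2 4-q->2
step 1: apply R0 at {0↦3, 1↦2}  → |V|=4 |E|=4  E = 2-p->0 2-q->4 4-p->2 4-q->2
step 2: apply R0 at {0↦4, 1↦2}  → |V|=3 |E|=1  E = 2-p->0
final graph: no rule applies after step 2

Answer: 2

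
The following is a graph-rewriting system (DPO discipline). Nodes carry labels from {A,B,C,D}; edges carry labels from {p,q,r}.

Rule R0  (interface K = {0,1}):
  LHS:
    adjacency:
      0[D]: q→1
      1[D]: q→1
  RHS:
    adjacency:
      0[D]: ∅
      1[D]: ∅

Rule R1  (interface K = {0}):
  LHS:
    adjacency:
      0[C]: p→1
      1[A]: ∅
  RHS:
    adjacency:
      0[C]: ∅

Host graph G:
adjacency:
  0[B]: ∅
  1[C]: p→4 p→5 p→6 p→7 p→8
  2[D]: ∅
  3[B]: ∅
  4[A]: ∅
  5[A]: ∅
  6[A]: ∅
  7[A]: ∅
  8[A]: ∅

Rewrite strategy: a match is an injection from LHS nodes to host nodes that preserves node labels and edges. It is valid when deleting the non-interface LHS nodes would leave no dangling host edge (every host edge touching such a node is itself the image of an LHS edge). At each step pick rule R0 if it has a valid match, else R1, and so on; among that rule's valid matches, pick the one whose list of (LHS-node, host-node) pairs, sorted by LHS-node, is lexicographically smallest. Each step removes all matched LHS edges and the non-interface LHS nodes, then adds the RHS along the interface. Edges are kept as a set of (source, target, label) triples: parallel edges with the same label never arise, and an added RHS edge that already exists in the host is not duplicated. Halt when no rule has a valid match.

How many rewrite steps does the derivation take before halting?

Answer: 5

Derivation:
[0] host  ⇒  9 nodes, 5 edges  {1-p->4 1-p->5 1-p->6 1-p->7 1-p->8}
[1] R1 @ {0↦1, 1↦4}  ⇒  8 nodes, 4 edges  {1-p->5 1-p->6 1-p->7 1-p->8}
[2] R1 @ {0↦1, 1↦5}  ⇒  7 nodes, 3 edges  {1-p->6 1-p->7 1-p->8}
[3] R1 @ {0↦1, 1↦6}  ⇒  6 nodes, 2 edges  {1-p->7 1-p->8}
[4] R1 @ {0↦1, 1↦7}  ⇒  5 nodes, 1 edges  {1-p->8}
[5] R1 @ {0↦1, 1↦8}  ⇒  4 nodes, 0 edges  {∅}
final graph: no rule applies after step 5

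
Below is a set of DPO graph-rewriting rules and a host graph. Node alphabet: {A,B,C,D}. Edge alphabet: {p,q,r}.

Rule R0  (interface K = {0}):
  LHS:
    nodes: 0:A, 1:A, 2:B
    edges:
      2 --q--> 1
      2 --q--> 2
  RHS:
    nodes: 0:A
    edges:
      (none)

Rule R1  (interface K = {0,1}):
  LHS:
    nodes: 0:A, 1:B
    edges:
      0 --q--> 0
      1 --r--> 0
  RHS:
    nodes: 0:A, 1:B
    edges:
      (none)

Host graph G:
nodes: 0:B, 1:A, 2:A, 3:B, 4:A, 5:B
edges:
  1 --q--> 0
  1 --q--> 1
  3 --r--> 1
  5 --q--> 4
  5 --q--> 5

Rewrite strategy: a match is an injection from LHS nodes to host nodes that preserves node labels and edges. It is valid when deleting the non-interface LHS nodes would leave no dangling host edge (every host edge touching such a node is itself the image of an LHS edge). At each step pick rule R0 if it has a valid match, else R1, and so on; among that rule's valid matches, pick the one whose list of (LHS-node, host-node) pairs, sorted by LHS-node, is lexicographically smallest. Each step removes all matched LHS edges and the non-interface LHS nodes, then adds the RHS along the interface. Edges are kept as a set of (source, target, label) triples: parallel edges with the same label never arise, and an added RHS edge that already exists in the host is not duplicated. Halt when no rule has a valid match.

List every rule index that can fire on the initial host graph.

R0: 2 valid matches — {0↦1, 1↦4, 2↦5}, {0↦2, 1↦4, 2↦5}
R1: 1 valid match — {0↦1, 1↦3}

Answer: [R0,R1]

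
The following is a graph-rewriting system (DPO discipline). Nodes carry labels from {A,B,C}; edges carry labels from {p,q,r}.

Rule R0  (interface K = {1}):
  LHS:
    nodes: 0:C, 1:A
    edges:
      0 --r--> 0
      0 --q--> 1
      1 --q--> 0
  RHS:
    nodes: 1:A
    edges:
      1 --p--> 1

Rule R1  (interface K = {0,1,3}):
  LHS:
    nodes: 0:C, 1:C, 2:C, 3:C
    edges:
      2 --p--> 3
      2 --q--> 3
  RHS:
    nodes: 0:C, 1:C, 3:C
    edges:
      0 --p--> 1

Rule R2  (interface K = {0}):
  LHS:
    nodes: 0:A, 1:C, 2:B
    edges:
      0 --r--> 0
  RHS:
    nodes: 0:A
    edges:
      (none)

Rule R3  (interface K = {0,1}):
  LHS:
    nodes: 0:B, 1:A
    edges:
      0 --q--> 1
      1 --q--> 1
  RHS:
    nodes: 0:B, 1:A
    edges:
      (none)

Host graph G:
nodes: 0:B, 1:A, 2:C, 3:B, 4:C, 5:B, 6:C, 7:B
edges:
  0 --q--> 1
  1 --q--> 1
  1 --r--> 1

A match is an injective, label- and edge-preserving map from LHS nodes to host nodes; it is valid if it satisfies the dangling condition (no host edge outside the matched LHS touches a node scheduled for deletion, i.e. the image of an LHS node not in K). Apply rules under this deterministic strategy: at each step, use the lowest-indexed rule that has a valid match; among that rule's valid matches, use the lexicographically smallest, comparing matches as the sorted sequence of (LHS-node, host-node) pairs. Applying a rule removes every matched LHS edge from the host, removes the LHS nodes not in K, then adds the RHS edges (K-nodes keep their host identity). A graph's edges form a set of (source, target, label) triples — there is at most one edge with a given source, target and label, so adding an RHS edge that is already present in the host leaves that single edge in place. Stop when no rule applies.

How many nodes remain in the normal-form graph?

[0] host  ⇒  8 nodes, 3 edges  {0-q->1 1-q->1 1-r->1}
[1] R2 @ {0↦1, 1↦2, 2↦3}  ⇒  6 nodes, 2 edges  {0-q->1 1-q->1}
[2] R3 @ {0↦0, 1↦1}  ⇒  6 nodes, 0 edges  {∅}
final graph: no rule applies after step 2
NF nodes: {0:B, 1:A, 4:C, 5:B, 6:C, 7:B}

Answer: 6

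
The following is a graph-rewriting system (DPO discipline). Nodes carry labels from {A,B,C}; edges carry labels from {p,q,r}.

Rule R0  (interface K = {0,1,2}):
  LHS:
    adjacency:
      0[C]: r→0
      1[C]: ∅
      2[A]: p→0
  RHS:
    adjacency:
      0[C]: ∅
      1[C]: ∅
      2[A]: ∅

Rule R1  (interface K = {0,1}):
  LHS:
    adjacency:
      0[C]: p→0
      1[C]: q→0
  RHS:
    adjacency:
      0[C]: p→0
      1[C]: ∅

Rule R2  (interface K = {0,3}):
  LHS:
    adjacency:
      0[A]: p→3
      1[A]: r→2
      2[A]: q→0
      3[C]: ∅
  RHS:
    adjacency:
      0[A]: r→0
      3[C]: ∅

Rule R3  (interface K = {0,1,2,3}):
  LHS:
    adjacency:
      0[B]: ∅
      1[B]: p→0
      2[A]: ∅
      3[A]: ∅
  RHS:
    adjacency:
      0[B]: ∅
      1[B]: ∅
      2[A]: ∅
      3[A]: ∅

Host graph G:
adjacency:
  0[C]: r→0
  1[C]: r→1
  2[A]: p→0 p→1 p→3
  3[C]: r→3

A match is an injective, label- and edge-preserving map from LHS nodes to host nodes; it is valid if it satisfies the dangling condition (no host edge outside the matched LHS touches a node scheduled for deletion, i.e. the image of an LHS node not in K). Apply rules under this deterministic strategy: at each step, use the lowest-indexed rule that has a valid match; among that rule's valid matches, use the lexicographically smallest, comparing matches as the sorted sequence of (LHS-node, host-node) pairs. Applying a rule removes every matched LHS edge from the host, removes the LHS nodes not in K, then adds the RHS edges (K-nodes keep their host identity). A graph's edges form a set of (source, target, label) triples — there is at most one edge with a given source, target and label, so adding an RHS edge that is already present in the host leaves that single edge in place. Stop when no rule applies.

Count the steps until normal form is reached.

start.  V:4 E:6  edges: 0-r->0 1-r->1 2-p->0 2-p->1 2-p->3 3-r->3
1. fire R0 via {0↦0, 1↦1, 2↦2}  →  V:4 E:4  edges: 1-r->1 2-p->1 2-p->3 3-r->3
2. fire R0 via {0↦1, 1↦0, 2↦2}  →  V:4 E:2  edges: 2-p->3 3-r->3
3. fire R0 via {0↦3, 1↦0, 2↦2}  →  V:4 E:0  edges: ∅
halt: no rule applies after step 3

Answer: 3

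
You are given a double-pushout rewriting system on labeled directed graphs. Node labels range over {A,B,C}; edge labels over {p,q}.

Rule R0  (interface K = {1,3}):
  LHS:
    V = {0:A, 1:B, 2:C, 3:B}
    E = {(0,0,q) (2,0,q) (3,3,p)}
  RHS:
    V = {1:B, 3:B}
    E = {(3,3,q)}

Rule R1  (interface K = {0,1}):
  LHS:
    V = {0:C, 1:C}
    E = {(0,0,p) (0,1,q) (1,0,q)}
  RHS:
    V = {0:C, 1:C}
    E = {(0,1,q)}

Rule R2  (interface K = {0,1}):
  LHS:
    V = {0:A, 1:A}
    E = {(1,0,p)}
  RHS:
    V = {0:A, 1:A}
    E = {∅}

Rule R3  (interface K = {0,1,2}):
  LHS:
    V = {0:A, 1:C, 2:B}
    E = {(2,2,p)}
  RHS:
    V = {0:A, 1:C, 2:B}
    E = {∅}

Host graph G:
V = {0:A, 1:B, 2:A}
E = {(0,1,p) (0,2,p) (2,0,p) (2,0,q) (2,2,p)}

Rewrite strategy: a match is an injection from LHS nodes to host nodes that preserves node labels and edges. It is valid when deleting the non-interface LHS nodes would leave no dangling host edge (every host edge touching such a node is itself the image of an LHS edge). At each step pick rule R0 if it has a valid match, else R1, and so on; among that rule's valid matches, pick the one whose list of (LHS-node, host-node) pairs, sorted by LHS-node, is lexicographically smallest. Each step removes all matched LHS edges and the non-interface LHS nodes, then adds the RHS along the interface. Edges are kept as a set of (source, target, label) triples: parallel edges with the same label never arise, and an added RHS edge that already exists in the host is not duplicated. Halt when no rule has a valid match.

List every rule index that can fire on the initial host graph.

Answer: [R2]

Steps:
R0: no valid match — LHS pattern not found
R1: no valid match — LHS pattern not found
R2: 2 valid matches — {0↦0, 1↦2}, {0↦2, 1↦0}
R3: no valid match — LHS pattern not found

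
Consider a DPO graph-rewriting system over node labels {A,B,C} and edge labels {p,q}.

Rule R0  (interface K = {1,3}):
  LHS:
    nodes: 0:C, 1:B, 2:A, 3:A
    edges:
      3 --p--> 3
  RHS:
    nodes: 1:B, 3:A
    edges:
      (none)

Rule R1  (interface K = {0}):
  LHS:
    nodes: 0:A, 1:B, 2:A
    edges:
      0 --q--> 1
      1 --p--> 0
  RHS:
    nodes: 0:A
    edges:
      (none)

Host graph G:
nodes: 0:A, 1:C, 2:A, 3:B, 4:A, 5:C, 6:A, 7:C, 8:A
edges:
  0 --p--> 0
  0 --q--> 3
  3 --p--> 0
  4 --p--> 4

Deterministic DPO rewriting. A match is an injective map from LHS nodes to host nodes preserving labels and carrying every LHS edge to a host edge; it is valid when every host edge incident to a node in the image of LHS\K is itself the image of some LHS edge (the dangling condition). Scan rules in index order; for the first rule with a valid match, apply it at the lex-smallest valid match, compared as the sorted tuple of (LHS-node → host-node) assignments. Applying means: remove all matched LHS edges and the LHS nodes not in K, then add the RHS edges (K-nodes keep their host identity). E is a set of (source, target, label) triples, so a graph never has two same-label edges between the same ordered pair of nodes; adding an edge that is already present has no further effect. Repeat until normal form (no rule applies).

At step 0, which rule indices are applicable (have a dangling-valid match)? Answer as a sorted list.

R0: 18 valid matches — {0↦1, 1↦3, 2↦2, 3↦0}, {0↦1, 1↦3, 2↦2, 3↦4}, {0↦1, 1↦3, 2↦6, 3↦0} (+15 more)
R1: 3 valid matches — {0↦0, 1↦3, 2↦2}, {0↦0, 1↦3, 2↦6}, {0↦0, 1↦3, 2↦8}

Answer: [R0,R1]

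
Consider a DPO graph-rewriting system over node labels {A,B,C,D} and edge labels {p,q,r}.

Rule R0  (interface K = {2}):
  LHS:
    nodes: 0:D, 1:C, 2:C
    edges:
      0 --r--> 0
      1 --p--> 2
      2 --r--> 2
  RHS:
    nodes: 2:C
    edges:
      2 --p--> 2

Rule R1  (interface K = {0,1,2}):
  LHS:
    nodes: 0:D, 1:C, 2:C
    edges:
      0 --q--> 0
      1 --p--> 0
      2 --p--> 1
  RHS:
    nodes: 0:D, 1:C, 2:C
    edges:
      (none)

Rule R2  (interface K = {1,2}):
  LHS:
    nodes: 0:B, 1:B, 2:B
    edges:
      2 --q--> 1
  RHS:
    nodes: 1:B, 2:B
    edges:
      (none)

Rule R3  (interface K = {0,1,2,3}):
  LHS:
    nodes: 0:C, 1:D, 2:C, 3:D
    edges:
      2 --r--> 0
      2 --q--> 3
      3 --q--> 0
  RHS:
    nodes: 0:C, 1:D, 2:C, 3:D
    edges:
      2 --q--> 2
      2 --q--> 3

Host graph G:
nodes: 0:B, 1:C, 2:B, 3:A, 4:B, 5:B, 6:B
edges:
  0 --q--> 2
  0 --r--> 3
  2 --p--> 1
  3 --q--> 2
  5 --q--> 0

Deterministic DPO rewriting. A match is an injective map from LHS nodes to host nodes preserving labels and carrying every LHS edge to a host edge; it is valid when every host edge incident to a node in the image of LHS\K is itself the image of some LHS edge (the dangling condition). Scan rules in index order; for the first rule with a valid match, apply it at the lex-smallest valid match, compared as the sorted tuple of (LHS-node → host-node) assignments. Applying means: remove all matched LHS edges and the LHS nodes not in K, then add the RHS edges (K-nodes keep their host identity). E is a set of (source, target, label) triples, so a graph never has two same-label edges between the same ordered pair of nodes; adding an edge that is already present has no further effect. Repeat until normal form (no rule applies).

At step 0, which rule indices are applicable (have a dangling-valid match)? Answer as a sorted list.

Answer: [R2]

Derivation:
R0: no valid match — LHS pattern not found
R1: no valid match — LHS pattern not found
R2: 4 valid matches — {0↦4, 1↦0, 2↦5}, {0↦4, 1↦2, 2↦0}, {0↦6, 1↦0, 2↦5} (+1 more)
R3: no valid match — LHS pattern not found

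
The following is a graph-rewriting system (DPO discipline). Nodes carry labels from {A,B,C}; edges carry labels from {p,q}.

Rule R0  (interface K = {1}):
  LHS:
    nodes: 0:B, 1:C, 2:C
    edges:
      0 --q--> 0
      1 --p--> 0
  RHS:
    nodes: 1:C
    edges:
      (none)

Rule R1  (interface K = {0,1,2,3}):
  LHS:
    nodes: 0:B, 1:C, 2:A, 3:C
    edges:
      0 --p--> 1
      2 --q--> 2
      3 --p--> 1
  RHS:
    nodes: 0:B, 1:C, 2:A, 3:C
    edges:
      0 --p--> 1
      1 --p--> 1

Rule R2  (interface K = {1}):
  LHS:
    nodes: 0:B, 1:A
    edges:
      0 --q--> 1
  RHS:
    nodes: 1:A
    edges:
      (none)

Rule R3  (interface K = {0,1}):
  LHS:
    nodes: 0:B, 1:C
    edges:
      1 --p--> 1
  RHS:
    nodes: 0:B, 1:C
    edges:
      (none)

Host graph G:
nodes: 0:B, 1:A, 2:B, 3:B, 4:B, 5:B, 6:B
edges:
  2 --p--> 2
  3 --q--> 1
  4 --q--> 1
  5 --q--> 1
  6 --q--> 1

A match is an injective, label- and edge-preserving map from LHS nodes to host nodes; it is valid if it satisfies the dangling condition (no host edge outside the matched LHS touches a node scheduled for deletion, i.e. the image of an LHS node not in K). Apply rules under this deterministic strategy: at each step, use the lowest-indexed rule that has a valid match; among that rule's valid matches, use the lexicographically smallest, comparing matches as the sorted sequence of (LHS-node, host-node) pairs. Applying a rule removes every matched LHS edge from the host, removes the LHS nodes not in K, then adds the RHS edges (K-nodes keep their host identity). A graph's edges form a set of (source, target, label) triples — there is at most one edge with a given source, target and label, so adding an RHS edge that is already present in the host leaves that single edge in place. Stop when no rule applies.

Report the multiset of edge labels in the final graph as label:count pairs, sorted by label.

Answer: p:1

Rewrite trace:
initial: |V|=7 |E|=5  E = 2-p->2 3-q->1 4-q->1 5-q->1 6-q->1
step 1: apply R2 at {0↦3, 1↦1}  → |V|=6 |E|=4  E = 2-p->2 4-q->1 5-q->1 6-q->1
step 2: apply R2 at {0↦4, 1↦1}  → |V|=5 |E|=3  E = 2-p->2 5-q->1 6-q->1
step 3: apply R2 at {0↦5, 1↦1}  → |V|=4 |E|=2  E = 2-p->2 6-q->1
step 4: apply R2 at {0↦6, 1↦1}  → |V|=3 |E|=1  E = 2-p->2
final graph: no rule applies after step 4
NF edges: [(2, 2, 'p')]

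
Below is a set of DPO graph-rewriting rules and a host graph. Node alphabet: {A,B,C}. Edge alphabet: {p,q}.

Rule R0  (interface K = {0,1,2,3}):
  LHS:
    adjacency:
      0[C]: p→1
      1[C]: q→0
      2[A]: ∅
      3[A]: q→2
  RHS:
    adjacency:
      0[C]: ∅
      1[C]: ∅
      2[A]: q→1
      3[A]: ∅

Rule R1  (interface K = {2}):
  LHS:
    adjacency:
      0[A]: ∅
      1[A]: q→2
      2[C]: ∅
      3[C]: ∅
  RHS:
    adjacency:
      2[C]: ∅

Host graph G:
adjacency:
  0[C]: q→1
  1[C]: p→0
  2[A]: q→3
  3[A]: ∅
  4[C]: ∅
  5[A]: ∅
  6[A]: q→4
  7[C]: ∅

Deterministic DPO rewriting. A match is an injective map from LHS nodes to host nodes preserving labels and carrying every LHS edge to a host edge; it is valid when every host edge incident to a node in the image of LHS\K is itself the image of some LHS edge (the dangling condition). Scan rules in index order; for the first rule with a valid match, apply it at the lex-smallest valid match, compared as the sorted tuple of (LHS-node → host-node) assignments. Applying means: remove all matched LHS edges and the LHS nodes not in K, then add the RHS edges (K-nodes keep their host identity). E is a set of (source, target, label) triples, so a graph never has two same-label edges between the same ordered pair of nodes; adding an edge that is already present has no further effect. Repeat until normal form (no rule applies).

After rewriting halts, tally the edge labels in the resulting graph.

start.  V:8 E:4  edges: 0-q->1 1-p->0 2-q->3 6-q->4
1. fire R0 via {0↦1, 1↦0, 2↦3, 3↦2}  →  V:8 E:2  edges: 3-q->0 6-q->4
2. fire R1 via {0↦2, 1↦3, 2↦0, 3↦1}  →  V:5 E:1  edges: 6-q->4
3. fire R1 via {0↦5, 1↦6, 2↦4, 3↦0}  →  V:2 E:0  edges: ∅
halt: no rule applies after step 3
NF edges: []

Answer: (no edges)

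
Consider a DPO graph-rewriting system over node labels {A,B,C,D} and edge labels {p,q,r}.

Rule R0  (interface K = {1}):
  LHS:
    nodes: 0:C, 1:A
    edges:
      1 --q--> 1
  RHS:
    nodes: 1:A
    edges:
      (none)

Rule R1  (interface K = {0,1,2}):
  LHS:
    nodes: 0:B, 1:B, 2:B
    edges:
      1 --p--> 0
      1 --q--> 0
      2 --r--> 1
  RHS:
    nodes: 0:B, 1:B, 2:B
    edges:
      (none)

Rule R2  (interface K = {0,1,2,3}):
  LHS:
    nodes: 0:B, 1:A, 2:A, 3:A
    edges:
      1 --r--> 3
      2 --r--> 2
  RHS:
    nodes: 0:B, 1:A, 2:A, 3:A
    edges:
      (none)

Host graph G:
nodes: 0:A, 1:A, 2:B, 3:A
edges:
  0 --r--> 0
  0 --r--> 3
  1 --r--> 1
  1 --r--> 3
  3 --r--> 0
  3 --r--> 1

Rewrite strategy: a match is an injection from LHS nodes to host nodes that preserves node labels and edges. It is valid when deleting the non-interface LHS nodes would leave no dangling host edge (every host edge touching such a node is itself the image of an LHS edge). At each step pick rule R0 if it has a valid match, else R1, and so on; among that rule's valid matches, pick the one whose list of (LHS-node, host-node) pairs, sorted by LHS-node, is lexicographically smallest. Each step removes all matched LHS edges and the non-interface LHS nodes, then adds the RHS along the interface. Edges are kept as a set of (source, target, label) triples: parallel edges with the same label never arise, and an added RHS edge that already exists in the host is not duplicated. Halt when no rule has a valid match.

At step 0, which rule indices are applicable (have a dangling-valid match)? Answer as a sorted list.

Answer: [R2]

Derivation:
R0: no valid match — LHS pattern not found
R1: no valid match — LHS pattern not found
R2: 4 valid matches — {0↦2, 1↦0, 2↦1, 3↦3}, {0↦2, 1↦1, 2↦0, 3↦3}, {0↦2, 1↦3, 2↦0, 3↦1} (+1 more)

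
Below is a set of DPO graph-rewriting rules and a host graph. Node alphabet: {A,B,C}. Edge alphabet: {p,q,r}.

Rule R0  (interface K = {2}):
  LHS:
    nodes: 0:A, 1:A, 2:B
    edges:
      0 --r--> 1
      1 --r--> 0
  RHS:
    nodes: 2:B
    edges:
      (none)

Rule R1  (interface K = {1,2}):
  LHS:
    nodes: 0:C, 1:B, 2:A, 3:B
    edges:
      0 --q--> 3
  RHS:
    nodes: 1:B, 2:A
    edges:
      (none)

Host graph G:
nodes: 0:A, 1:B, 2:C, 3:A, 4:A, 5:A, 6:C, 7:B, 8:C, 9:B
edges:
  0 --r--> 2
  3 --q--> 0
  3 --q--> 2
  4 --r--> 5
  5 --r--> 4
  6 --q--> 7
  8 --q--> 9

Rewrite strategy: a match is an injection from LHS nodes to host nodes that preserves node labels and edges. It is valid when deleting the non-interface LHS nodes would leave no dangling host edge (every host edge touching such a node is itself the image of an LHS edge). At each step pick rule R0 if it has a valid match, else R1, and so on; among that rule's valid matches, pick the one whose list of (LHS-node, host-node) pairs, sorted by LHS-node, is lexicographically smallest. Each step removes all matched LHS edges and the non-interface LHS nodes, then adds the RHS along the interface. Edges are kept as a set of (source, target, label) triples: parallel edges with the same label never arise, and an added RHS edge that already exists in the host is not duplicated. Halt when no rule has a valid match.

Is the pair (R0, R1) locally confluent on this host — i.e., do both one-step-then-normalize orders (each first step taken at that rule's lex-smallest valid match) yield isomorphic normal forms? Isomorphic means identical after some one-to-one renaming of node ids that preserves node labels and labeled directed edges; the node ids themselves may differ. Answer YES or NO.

Answer: YES

Steps:
branch R0-first: apply at {0↦4, 1↦5, 2↦1} → |E|=5, then 2 more step(s) → NF |V|=4 |E|=3 V={0:A, 1:B, 2:C, 3:A} E=0-r->2 3-q->0 3-q->2
branch R1-first: apply at {0↦6, 1↦1, 2↦0, 3↦7} → |E|=6, then 2 more step(s) → NF |V|=4 |E|=3 V={0:A, 1:B, 2:C, 3:A} E=0-r->2 3-q->0 3-q->2
graphs isomorphic (equal up to label-preserving node renaming)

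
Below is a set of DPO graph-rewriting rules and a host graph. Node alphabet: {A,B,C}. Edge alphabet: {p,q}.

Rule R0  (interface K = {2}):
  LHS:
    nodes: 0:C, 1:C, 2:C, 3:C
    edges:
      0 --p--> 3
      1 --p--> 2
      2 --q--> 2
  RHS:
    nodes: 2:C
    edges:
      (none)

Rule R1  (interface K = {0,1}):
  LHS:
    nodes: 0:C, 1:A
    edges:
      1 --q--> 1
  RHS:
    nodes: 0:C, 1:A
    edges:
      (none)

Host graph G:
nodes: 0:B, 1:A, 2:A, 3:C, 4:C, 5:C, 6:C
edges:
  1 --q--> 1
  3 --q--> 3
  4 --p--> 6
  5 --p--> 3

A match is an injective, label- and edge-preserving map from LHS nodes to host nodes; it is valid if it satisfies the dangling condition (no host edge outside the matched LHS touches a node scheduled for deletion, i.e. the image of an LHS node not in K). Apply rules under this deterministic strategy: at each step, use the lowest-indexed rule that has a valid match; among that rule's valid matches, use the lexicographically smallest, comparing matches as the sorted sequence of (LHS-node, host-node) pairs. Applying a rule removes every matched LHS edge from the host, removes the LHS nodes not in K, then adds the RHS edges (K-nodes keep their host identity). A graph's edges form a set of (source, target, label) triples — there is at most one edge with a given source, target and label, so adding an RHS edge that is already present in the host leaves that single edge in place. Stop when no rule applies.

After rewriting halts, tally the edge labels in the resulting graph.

Answer: (no edges)

Steps:
[0] host  ⇒  7 nodes, 4 edges  {1-q->1 3-q->3 4-p->6 5-p->3}
[1] R0 @ {0↦4, 1↦5, 2↦3, 3↦6}  ⇒  4 nodes, 1 edges  {1-q->1}
[2] R1 @ {0↦3, 1↦1}  ⇒  4 nodes, 0 edges  {∅}
normal form: no rule applies after step 2
NF edges: []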